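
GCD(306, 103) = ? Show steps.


306 = 2 * 103 + 100
103 = 1 * 100 + 3
100 = 33 * 3 + 1
3 = 3 * 1 + 0
GCD = 1


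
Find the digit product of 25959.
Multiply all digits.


2 × 5 × 9 × 5 × 9 = 4050


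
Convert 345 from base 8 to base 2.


345 (base 8) = 229 (decimal)
229 (decimal) = 11100101 (base 2)


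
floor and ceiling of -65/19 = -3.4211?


-65/19 = -3.4211
floor = -4
ceil = -3

floor = -4, ceil = -3


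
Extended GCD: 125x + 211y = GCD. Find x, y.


Tabular extended Euclidean (each row: r = 125*s + 211*t):
r=125, s=1, t=0
r=211, s=0, t=1
q=0: r=125, s=1, t=0   [125*(1) + 211*(0) = 125]
q=1: r=86, s=-1, t=1   [125*(-1) + 211*(1) = 86]
q=1: r=39, s=2, t=-1   [125*(2) + 211*(-1) = 39]
q=2: r=8, s=-5, t=3   [125*(-5) + 211*(3) = 8]
q=4: r=7, s=22, t=-13   [125*(22) + 211*(-13) = 7]
q=1: r=1, s=-27, t=16   [125*(-27) + 211*(16) = 1]
q=7: r=0, s=211, t=-125   [125*(211) + 211*(-125) = 0]
GCD = 1; from the row with r=1: x=-27, y=16
Check: 125*(-27) + 211*(16) = -3375 + 3376 = 1

GCD = 1, x = -27, y = 16


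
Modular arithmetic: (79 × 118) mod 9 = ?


79 × 118 = 9322
9322 mod 9 = 7


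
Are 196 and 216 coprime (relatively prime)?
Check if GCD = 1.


Euclidean algorithm:
216 = 1 * 196 + 20
196 = 9 * 20 + 16
20 = 1 * 16 + 4
16 = 4 * 4 + 0
GCD(196, 216) = 4

No, not coprime (GCD = 4)


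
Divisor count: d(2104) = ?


2104 = 2^3 × 263^1
d(2104) = (3+1) × (1+1) = 8

8 divisors


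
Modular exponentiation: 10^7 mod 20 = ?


10^1 mod 20 = 10
10^2 mod 20 = 0
10^3 mod 20 = 0
10^4 mod 20 = 0
10^5 mod 20 = 0
10^6 mod 20 = 0
10^7 mod 20 = 0


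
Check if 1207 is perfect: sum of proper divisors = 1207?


Proper divisors of 1207: 1, 17, 71
Sum = 1 + 17 + 71 = 89

No, 1207 is not perfect (89 ≠ 1207)


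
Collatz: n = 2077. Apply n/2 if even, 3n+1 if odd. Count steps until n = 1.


2077 → 6232 → 3116 → 1558 → 779 → 2338 → 1169 → 3508 → 1754 → 877 → 2632 → 1316 → 658 → 329 → 988 → 494 → 247 → 742 → 371 → 1114 → 557 → 1672 → 836 → 418 → 209 → 628 → 314 → 157 → 472 → 236 → 118 → 59 → 178 → 89 → 268 → 134 → 67 → 202 → 101 → 304 → 152 → 76 → 38 → 19 → 58 → 29 → 88 → 44 → 22 → 11 → 34 → 17 → 52 → 26 → 13 → 40 → 20 → 10 → 5 → 16 → 8 → 4 → 2 → 1
Total steps = 63

63 steps


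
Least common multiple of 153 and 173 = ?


GCD(153, 173) = 1
LCM = 153*173/1 = 26469/1 = 26469

LCM = 26469


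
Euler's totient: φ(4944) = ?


4944 = 2^4 × 3 × 103
Prime factors: 2, 3, 103
φ(4944) = 4944 × (1-1/2) × (1-1/3) × (1-1/103)
= 4944 × 1/2 × 2/3 × 102/103 = 1632

φ(4944) = 1632


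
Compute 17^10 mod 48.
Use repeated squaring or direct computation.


17^1 mod 48 = 17
17^2 mod 48 = 1
17^3 mod 48 = 17
17^4 mod 48 = 1
17^5 mod 48 = 17
17^6 mod 48 = 1
17^7 mod 48 = 17
17^8 mod 48 = 1
17^9 mod 48 = 17
17^10 mod 48 = 1


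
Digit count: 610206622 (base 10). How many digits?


610206622 has 9 digits in base 10
floor(log10(610206622)) + 1 = floor(8.7855) + 1 = 9

9 digits (base 10)


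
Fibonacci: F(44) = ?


Sequence: 1, 1, 2, 3, 5, 8, 13, 21, 34, 55, 89, 144, 233, 377, 610, 987, 1597, 2584, 4181, 6765, 10946, 17711, 28657, 46368, 75025, 121393, 196418, 317811, 514229, 832040, 1346269, 2178309, 3524578, 5702887, 9227465, 14930352, 24157817, 39088169, 63245986, 102334155, 165580141, 267914296, 433494437, 701408733
F(44) = 701408733


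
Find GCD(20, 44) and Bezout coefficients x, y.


Tabular extended Euclidean (each row: r = 20*s + 44*t):
r=20, s=1, t=0
r=44, s=0, t=1
q=0: r=20, s=1, t=0   [20*(1) + 44*(0) = 20]
q=2: r=4, s=-2, t=1   [20*(-2) + 44*(1) = 4]
q=5: r=0, s=11, t=-5   [20*(11) + 44*(-5) = 0]
GCD = 4; from the row with r=4: x=-2, y=1
Check: 20*(-2) + 44*(1) = -40 + 44 = 4

GCD = 4, x = -2, y = 1


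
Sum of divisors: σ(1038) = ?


Divisors of 1038: 1, 2, 3, 6, 173, 346, 519, 1038
Sum = 1 + 2 + 3 + 6 + 173 + 346 + 519 + 1038 = 2088

σ(1038) = 2088


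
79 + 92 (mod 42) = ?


79 + 92 = 171
171 mod 42 = 3


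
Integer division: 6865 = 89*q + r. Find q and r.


6865 = 89 * 77 + 12
Check: 6853 + 12 = 6865

q = 77, r = 12


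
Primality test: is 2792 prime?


2792 / 2 = 1396 (exact division)
2792 is NOT prime.

No, 2792 is not prime


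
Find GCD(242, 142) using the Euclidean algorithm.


242 = 1 * 142 + 100
142 = 1 * 100 + 42
100 = 2 * 42 + 16
42 = 2 * 16 + 10
16 = 1 * 10 + 6
10 = 1 * 6 + 4
6 = 1 * 4 + 2
4 = 2 * 2 + 0
GCD = 2


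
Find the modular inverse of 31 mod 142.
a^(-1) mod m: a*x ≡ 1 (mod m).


Use the extended Euclidean algorithm on (142, 31); each row r = 142*s + 31*t:
r=142, s=1, t=0
r=31, s=0, t=1
q=4: r=18, s=1, t=-4   [142*(1) + 31*(-4) = 18]
q=1: r=13, s=-1, t=5   [142*(-1) + 31*(5) = 13]
q=1: r=5, s=2, t=-9   [142*(2) + 31*(-9) = 5]
q=2: r=3, s=-5, t=23   [142*(-5) + 31*(23) = 3]
q=1: r=2, s=7, t=-32   [142*(7) + 31*(-32) = 2]
q=1: r=1, s=-12, t=55   [142*(-12) + 31*(55) = 1]
q=2: r=0, s=31, t=-142   [142*(31) + 31*(-142) = 0]
GCD = 1 with t = 55, so 31*(55) ≡ 1 (mod 142)
Inverse = 55 mod 142 = 55
Check: 31 * 55 = 1705 ≡ 1 (mod 142)

31^(-1) ≡ 55 (mod 142)


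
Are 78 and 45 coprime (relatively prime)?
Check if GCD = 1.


Euclidean algorithm:
78 = 1 * 45 + 33
45 = 1 * 33 + 12
33 = 2 * 12 + 9
12 = 1 * 9 + 3
9 = 3 * 3 + 0
GCD(78, 45) = 3

No, not coprime (GCD = 3)


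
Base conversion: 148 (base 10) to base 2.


148 (base 10) = 148 (decimal)
148 (decimal) = 10010100 (base 2)


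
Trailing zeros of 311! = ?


floor(311/5) = 62
floor(311/25) = 12
floor(311/125) = 2
Total = 76

76 trailing zeros


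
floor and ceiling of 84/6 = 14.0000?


84/6 = 14.0000
floor = 14
ceil = 14

floor = 14, ceil = 14


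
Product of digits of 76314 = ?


7 × 6 × 3 × 1 × 4 = 504


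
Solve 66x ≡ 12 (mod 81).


GCD(66, 81) = 3 divides 12
Divide: 22x ≡ 4 (mod 27)
x ≡ 10 (mod 27)


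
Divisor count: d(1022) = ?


1022 = 2^1 × 7^1 × 73^1
d(1022) = (1+1) × (1+1) × (1+1) = 8

8 divisors


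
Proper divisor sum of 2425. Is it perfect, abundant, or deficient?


Proper divisors: 1, 5, 25, 97, 485
Sum = 1 + 5 + 25 + 97 + 485 = 613
613 < 2425 → deficient

s(2425) = 613 (deficient)


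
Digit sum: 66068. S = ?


6 + 6 + 0 + 6 + 8 = 26


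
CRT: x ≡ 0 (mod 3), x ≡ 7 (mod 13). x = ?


M = 3*13 = 39
M1 = M/3 = 13, M2 = M/13 = 3
M1^(-1) mod 3 = 1, M2^(-1) mod 13 = 9
x = 0*13*1 + 7*3*9 = 189
189 mod 39 = 33
Check: 33 mod 3 = 0 ✓, 33 mod 13 = 7 ✓

x ≡ 33 (mod 39)


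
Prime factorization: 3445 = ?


3445 / 5 = 689
689 / 13 = 53
53 / 53 = 1
3445 = 5 × 13 × 53


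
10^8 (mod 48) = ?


10^1 mod 48 = 10
10^2 mod 48 = 4
10^3 mod 48 = 40
10^4 mod 48 = 16
10^5 mod 48 = 16
10^6 mod 48 = 16
10^7 mod 48 = 16
10^8 mod 48 = 16


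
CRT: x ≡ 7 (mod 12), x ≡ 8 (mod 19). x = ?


M = 12*19 = 228
M1 = M/12 = 19, M2 = M/19 = 12
M1^(-1) mod 12 = 7, M2^(-1) mod 19 = 8
x = 7*19*7 + 8*12*8 = 1699
1699 mod 228 = 103
Check: 103 mod 12 = 7 ✓, 103 mod 19 = 8 ✓

x ≡ 103 (mod 228)


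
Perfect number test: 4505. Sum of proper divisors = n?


Proper divisors of 4505: 1, 5, 17, 53, 85, 265, 901
Sum = 1 + 5 + 17 + 53 + 85 + 265 + 901 = 1327

No, 4505 is not perfect (1327 ≠ 4505)


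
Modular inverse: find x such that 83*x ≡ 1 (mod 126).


Use the extended Euclidean algorithm on (126, 83); each row r = 126*s + 83*t:
r=126, s=1, t=0
r=83, s=0, t=1
q=1: r=43, s=1, t=-1   [126*(1) + 83*(-1) = 43]
q=1: r=40, s=-1, t=2   [126*(-1) + 83*(2) = 40]
q=1: r=3, s=2, t=-3   [126*(2) + 83*(-3) = 3]
q=13: r=1, s=-27, t=41   [126*(-27) + 83*(41) = 1]
q=3: r=0, s=83, t=-126   [126*(83) + 83*(-126) = 0]
GCD = 1 with t = 41, so 83*(41) ≡ 1 (mod 126)
Inverse = 41 mod 126 = 41
Check: 83 * 41 = 3403 ≡ 1 (mod 126)

83^(-1) ≡ 41 (mod 126)


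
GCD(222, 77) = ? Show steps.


222 = 2 * 77 + 68
77 = 1 * 68 + 9
68 = 7 * 9 + 5
9 = 1 * 5 + 4
5 = 1 * 4 + 1
4 = 4 * 1 + 0
GCD = 1


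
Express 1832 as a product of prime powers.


1832 / 2 = 916
916 / 2 = 458
458 / 2 = 229
229 / 229 = 1
1832 = 2^3 × 229


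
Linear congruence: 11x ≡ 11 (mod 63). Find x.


GCD(11, 63) = 1, unique solution
a^(-1) mod 63 = 23
x = 23 * 11 mod 63 = 1

x ≡ 1 (mod 63)


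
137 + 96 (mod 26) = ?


137 + 96 = 233
233 mod 26 = 25


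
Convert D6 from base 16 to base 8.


D6 (base 16) = 214 (decimal)
214 (decimal) = 326 (base 8)


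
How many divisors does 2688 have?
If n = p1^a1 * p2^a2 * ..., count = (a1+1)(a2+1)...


2688 = 2^7 × 3^1 × 7^1
d(2688) = (7+1) × (1+1) × (1+1) = 32

32 divisors


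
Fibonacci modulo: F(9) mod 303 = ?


F(k) mod 303 for k=1..9:
1, 1, 2, 3, 5, 8, 13, 21, 34
F(9) mod 303 = 34


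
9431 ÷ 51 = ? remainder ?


9431 = 51 * 184 + 47
Check: 9384 + 47 = 9431

q = 184, r = 47


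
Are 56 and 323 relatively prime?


Euclidean algorithm:
323 = 5 * 56 + 43
56 = 1 * 43 + 13
43 = 3 * 13 + 4
13 = 3 * 4 + 1
4 = 4 * 1 + 0
GCD(56, 323) = 1

Yes, coprime (GCD = 1)


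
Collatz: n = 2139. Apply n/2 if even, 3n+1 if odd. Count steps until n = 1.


2139 → 6418 → 3209 → 9628 → 4814 → 2407 → 7222 → 3611 → 10834 → 5417 → 16252 → 8126 → 4063 → 12190 → 6095 → 18286 → 9143 → 27430 → 13715 → 41146 → 20573 → 61720 → 30860 → 15430 → 7715 → 23146 → 11573 → 34720 → 17360 → 8680 → 4340 → 2170 → 1085 → 3256 → 1628 → 814 → 407 → 1222 → 611 → 1834 → 917 → 2752 → 1376 → 688 → 344 → 172 → 86 → 43 → 130 → 65 → 196 → 98 → 49 → 148 → 74 → 37 → 112 → 56 → 28 → 14 → 7 → 22 → 11 → 34 → 17 → 52 → 26 → 13 → 40 → 20 → 10 → 5 → 16 → 8 → 4 → 2 → 1
Total steps = 76

76 steps


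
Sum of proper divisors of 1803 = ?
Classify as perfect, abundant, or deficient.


Proper divisors: 1, 3, 601
Sum = 1 + 3 + 601 = 605
605 < 1803 → deficient

s(1803) = 605 (deficient)


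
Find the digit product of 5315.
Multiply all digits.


5 × 3 × 1 × 5 = 75


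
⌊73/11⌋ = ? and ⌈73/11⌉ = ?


73/11 = 6.6364
floor = 6
ceil = 7

floor = 6, ceil = 7


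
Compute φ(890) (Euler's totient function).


890 = 2 × 5 × 89
Prime factors: 2, 5, 89
φ(890) = 890 × (1-1/2) × (1-1/5) × (1-1/89)
= 890 × 1/2 × 4/5 × 88/89 = 352

φ(890) = 352


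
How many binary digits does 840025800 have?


840025800 in base 2 = 110010000100011100011011001000
Number of digits = 30

30 digits (base 2)


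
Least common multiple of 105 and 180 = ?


GCD(105, 180) = 15
LCM = 105*180/15 = 18900/15 = 1260

LCM = 1260


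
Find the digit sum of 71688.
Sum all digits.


7 + 1 + 6 + 8 + 8 = 30


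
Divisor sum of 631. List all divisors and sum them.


Divisors of 631: 1, 631
Sum = 1 + 631 = 632

σ(631) = 632


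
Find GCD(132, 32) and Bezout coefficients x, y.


Tabular extended Euclidean (each row: r = 132*s + 32*t):
r=132, s=1, t=0
r=32, s=0, t=1
q=4: r=4, s=1, t=-4   [132*(1) + 32*(-4) = 4]
q=8: r=0, s=-8, t=33   [132*(-8) + 32*(33) = 0]
GCD = 4; from the row with r=4: x=1, y=-4
Check: 132*(1) + 32*(-4) = 132 - 128 = 4

GCD = 4, x = 1, y = -4


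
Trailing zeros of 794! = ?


floor(794/5) = 158
floor(794/25) = 31
floor(794/125) = 6
floor(794/625) = 1
Total = 196

196 trailing zeros


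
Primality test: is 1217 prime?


Check divisors up to sqrt(1217) = 34.8855
No divisors found.
1217 is prime.

Yes, 1217 is prime


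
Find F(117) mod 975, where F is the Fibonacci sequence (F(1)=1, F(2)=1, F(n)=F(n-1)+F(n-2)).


F(k) mod 975 for k=1..117:
1, 1, 2, 3, 5, 8, 13, 21, 34, 55, 89, 144, 233, 377, 610, 12, 622, 634, 281, 915, 221, 161, 382, 543, 925, 493, 443, 936, 404, 365, 769, 159, 928, 112, 65, 177, 242, 419, 661, 105, 766, 871, 662, 558, 245, 803, 73, 876, 949, 850, 824, 699, 548, 272, 820, 117, 937, 79, 41, 120, 161, 281, 442, 723, 190, 913, 128, 66, 194, 260, 454, 714, 193, 907, 125, 57, 182, 239, 421, 660, 106, 766, 872, 663, 560, 248, 808, 81, 889, 970, 884, 879, 788, 692, 505, 222, 727, 949, 701, 675, 401, 101, 502, 603, 130, 733, 863, 621, 509, 155, 664, 819, 508, 352, 860, 237, 122
F(117) mod 975 = 122


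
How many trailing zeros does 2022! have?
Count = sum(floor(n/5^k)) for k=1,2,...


floor(2022/5) = 404
floor(2022/25) = 80
floor(2022/125) = 16
floor(2022/625) = 3
Total = 503

503 trailing zeros


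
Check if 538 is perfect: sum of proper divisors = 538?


Proper divisors of 538: 1, 2, 269
Sum = 1 + 2 + 269 = 272

No, 538 is not perfect (272 ≠ 538)


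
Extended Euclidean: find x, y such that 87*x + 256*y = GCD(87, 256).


Tabular extended Euclidean (each row: r = 87*s + 256*t):
r=87, s=1, t=0
r=256, s=0, t=1
q=0: r=87, s=1, t=0   [87*(1) + 256*(0) = 87]
q=2: r=82, s=-2, t=1   [87*(-2) + 256*(1) = 82]
q=1: r=5, s=3, t=-1   [87*(3) + 256*(-1) = 5]
q=16: r=2, s=-50, t=17   [87*(-50) + 256*(17) = 2]
q=2: r=1, s=103, t=-35   [87*(103) + 256*(-35) = 1]
q=2: r=0, s=-256, t=87   [87*(-256) + 256*(87) = 0]
GCD = 1; from the row with r=1: x=103, y=-35
Check: 87*(103) + 256*(-35) = 8961 - 8960 = 1

GCD = 1, x = 103, y = -35


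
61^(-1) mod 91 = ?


Use the extended Euclidean algorithm on (91, 61); each row r = 91*s + 61*t:
r=91, s=1, t=0
r=61, s=0, t=1
q=1: r=30, s=1, t=-1   [91*(1) + 61*(-1) = 30]
q=2: r=1, s=-2, t=3   [91*(-2) + 61*(3) = 1]
q=30: r=0, s=61, t=-91   [91*(61) + 61*(-91) = 0]
GCD = 1 with t = 3, so 61*(3) ≡ 1 (mod 91)
Inverse = 3 mod 91 = 3
Check: 61 * 3 = 183 ≡ 1 (mod 91)

61^(-1) ≡ 3 (mod 91)


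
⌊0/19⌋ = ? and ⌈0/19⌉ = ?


0/19 = 0
floor = 0
ceil = 0

floor = 0, ceil = 0


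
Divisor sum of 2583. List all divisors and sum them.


Divisors of 2583: 1, 3, 7, 9, 21, 41, 63, 123, 287, 369, 861, 2583
Sum = 1 + 3 + 7 + 9 + 21 + 41 + 63 + 123 + 287 + 369 + 861 + 2583 = 4368

σ(2583) = 4368


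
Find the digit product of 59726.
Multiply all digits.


5 × 9 × 7 × 2 × 6 = 3780


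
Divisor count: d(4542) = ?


4542 = 2^1 × 3^1 × 757^1
d(4542) = (1+1) × (1+1) × (1+1) = 8

8 divisors


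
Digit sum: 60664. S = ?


6 + 0 + 6 + 6 + 4 = 22


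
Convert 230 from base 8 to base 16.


230 (base 8) = 152 (decimal)
152 (decimal) = 98 (base 16)


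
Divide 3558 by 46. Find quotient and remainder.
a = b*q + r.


3558 = 46 * 77 + 16
Check: 3542 + 16 = 3558

q = 77, r = 16


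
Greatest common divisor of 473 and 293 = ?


473 = 1 * 293 + 180
293 = 1 * 180 + 113
180 = 1 * 113 + 67
113 = 1 * 67 + 46
67 = 1 * 46 + 21
46 = 2 * 21 + 4
21 = 5 * 4 + 1
4 = 4 * 1 + 0
GCD = 1


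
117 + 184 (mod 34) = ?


117 + 184 = 301
301 mod 34 = 29


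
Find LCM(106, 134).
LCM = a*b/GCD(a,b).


GCD(106, 134) = 2
LCM = 106*134/2 = 14204/2 = 7102

LCM = 7102


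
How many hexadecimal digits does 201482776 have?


201482776 in base 16 = C026218
Number of digits = 7

7 digits (base 16)


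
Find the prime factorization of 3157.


3157 / 7 = 451
451 / 11 = 41
41 / 41 = 1
3157 = 7 × 11 × 41


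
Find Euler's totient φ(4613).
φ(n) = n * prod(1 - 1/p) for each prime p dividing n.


4613 = 7 × 659
Prime factors: 7, 659
φ(4613) = 4613 × (1-1/7) × (1-1/659)
= 4613 × 6/7 × 658/659 = 3948

φ(4613) = 3948


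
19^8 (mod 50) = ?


19^1 mod 50 = 19
19^2 mod 50 = 11
19^3 mod 50 = 9
19^4 mod 50 = 21
19^5 mod 50 = 49
19^6 mod 50 = 31
19^7 mod 50 = 39
19^8 mod 50 = 41


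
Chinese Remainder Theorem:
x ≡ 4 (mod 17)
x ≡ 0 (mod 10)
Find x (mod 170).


M = 17*10 = 170
M1 = M/17 = 10, M2 = M/10 = 17
M1^(-1) mod 17 = 12, M2^(-1) mod 10 = 3
x = 4*10*12 + 0*17*3 = 480
480 mod 170 = 140
Check: 140 mod 17 = 4 ✓, 140 mod 10 = 0 ✓

x ≡ 140 (mod 170)


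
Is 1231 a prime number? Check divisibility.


Check divisors up to sqrt(1231) = 35.0856
No divisors found.
1231 is prime.

Yes, 1231 is prime


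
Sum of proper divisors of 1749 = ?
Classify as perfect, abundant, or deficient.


Proper divisors: 1, 3, 11, 33, 53, 159, 583
Sum = 1 + 3 + 11 + 33 + 53 + 159 + 583 = 843
843 < 1749 → deficient

s(1749) = 843 (deficient)


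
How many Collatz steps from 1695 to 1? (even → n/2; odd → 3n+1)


1695 → 5086 → 2543 → 7630 → 3815 → 11446 → 5723 → 17170 → 8585 → 25756 → 12878 → 6439 → 19318 → 9659 → 28978 → 14489 → 43468 → 21734 → 10867 → 32602 → 16301 → 48904 → 24452 → 12226 → 6113 → 18340 → 9170 → 4585 → 13756 → 6878 → 3439 → 10318 → 5159 → 15478 → 7739 → 23218 → 11609 → 34828 → 17414 → 8707 → 26122 → 13061 → 39184 → 19592 → 9796 → 4898 → 2449 → 7348 → 3674 → 1837 → 5512 → 2756 → 1378 → 689 → 2068 → 1034 → 517 → 1552 → 776 → 388 → 194 → 97 → 292 → 146 → 73 → 220 → 110 → 55 → 166 → 83 → 250 → 125 → 376 → 188 → 94 → 47 → 142 → 71 → 214 → 107 → 322 → 161 → 484 → 242 → 121 → 364 → 182 → 91 → 274 → 137 → 412 → 206 → 103 → 310 → 155 → 466 → 233 → 700 → 350 → 175 → 526 → 263 → 790 → 395 → 1186 → 593 → 1780 → 890 → 445 → 1336 → 668 → 334 → 167 → 502 → 251 → 754 → 377 → 1132 → 566 → 283 → 850 → 425 → 1276 → 638 → 319 → 958 → 479 → 1438 → 719 → 2158 → 1079 → 3238 → 1619 → 4858 → 2429 → 7288 → 3644 → 1822 → 911 → 2734 → 1367 → 4102 → 2051 → 6154 → 3077 → 9232 → 4616 → 2308 → 1154 → 577 → 1732 → 866 → 433 → 1300 → 650 → 325 → 976 → 488 → 244 → 122 → 61 → 184 → 92 → 46 → 23 → 70 → 35 → 106 → 53 → 160 → 80 → 40 → 20 → 10 → 5 → 16 → 8 → 4 → 2 → 1
Total steps = 179

179 steps


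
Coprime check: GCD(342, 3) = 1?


Euclidean algorithm:
342 = 114 * 3 + 0
GCD(342, 3) = 3

No, not coprime (GCD = 3)


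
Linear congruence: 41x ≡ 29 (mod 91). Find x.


GCD(41, 91) = 1, unique solution
a^(-1) mod 91 = 20
x = 20 * 29 mod 91 = 34

x ≡ 34 (mod 91)


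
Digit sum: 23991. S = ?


2 + 3 + 9 + 9 + 1 = 24


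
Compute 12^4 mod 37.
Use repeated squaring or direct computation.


12^1 mod 37 = 12
12^2 mod 37 = 33
12^3 mod 37 = 26
12^4 mod 37 = 16


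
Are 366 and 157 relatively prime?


Euclidean algorithm:
366 = 2 * 157 + 52
157 = 3 * 52 + 1
52 = 52 * 1 + 0
GCD(366, 157) = 1

Yes, coprime (GCD = 1)


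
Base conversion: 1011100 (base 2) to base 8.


1011100 (base 2) = 92 (decimal)
92 (decimal) = 134 (base 8)


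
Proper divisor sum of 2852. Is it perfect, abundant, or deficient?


Proper divisors: 1, 2, 4, 23, 31, 46, 62, 92, 124, 713, 1426
Sum = 1 + 2 + 4 + 23 + 31 + 46 + 62 + 92 + 124 + 713 + 1426 = 2524
2524 < 2852 → deficient

s(2852) = 2524 (deficient)


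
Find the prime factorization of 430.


430 / 2 = 215
215 / 5 = 43
43 / 43 = 1
430 = 2 × 5 × 43


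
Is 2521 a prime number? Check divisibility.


Check divisors up to sqrt(2521) = 50.2096
No divisors found.
2521 is prime.

Yes, 2521 is prime


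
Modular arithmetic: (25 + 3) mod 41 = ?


25 + 3 = 28
28 mod 41 = 28


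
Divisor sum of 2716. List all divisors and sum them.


Divisors of 2716: 1, 2, 4, 7, 14, 28, 97, 194, 388, 679, 1358, 2716
Sum = 1 + 2 + 4 + 7 + 14 + 28 + 97 + 194 + 388 + 679 + 1358 + 2716 = 5488

σ(2716) = 5488


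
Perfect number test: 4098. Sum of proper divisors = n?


Proper divisors of 4098: 1, 2, 3, 6, 683, 1366, 2049
Sum = 1 + 2 + 3 + 6 + 683 + 1366 + 2049 = 4110

No, 4098 is not perfect (4110 ≠ 4098)


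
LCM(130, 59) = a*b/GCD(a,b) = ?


GCD(130, 59) = 1
LCM = 130*59/1 = 7670/1 = 7670

LCM = 7670


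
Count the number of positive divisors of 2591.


2591 = 2591^1
d(2591) = (1+1) = 2

2 divisors


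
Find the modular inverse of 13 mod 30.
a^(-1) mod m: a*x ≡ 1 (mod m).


Use the extended Euclidean algorithm on (30, 13); each row r = 30*s + 13*t:
r=30, s=1, t=0
r=13, s=0, t=1
q=2: r=4, s=1, t=-2   [30*(1) + 13*(-2) = 4]
q=3: r=1, s=-3, t=7   [30*(-3) + 13*(7) = 1]
q=4: r=0, s=13, t=-30   [30*(13) + 13*(-30) = 0]
GCD = 1 with t = 7, so 13*(7) ≡ 1 (mod 30)
Inverse = 7 mod 30 = 7
Check: 13 * 7 = 91 ≡ 1 (mod 30)

13^(-1) ≡ 7 (mod 30)


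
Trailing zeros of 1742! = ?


floor(1742/5) = 348
floor(1742/25) = 69
floor(1742/125) = 13
floor(1742/625) = 2
Total = 432

432 trailing zeros


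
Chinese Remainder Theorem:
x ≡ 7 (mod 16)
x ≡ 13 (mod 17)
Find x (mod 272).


M = 16*17 = 272
M1 = M/16 = 17, M2 = M/17 = 16
M1^(-1) mod 16 = 1, M2^(-1) mod 17 = 16
x = 7*17*1 + 13*16*16 = 3447
3447 mod 272 = 183
Check: 183 mod 16 = 7 ✓, 183 mod 17 = 13 ✓

x ≡ 183 (mod 272)


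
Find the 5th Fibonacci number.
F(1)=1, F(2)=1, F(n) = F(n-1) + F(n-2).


Sequence: 1, 1, 2, 3, 5
F(5) = 5


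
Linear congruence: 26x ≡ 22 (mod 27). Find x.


GCD(26, 27) = 1, unique solution
a^(-1) mod 27 = 26
x = 26 * 22 mod 27 = 5

x ≡ 5 (mod 27)


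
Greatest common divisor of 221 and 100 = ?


221 = 2 * 100 + 21
100 = 4 * 21 + 16
21 = 1 * 16 + 5
16 = 3 * 5 + 1
5 = 5 * 1 + 0
GCD = 1


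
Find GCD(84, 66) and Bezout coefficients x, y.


Tabular extended Euclidean (each row: r = 84*s + 66*t):
r=84, s=1, t=0
r=66, s=0, t=1
q=1: r=18, s=1, t=-1   [84*(1) + 66*(-1) = 18]
q=3: r=12, s=-3, t=4   [84*(-3) + 66*(4) = 12]
q=1: r=6, s=4, t=-5   [84*(4) + 66*(-5) = 6]
q=2: r=0, s=-11, t=14   [84*(-11) + 66*(14) = 0]
GCD = 6; from the row with r=6: x=4, y=-5
Check: 84*(4) + 66*(-5) = 336 - 330 = 6

GCD = 6, x = 4, y = -5


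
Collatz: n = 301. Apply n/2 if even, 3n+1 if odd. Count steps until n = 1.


301 → 904 → 452 → 226 → 113 → 340 → 170 → 85 → 256 → 128 → 64 → 32 → 16 → 8 → 4 → 2 → 1
Total steps = 16

16 steps


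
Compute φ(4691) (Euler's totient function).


4691 = 4691
Prime factors: 4691
φ(4691) = 4691 × (1-1/4691)
= 4691 × 4690/4691 = 4690

φ(4691) = 4690


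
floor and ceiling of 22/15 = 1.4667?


22/15 = 1.4667
floor = 1
ceil = 2

floor = 1, ceil = 2


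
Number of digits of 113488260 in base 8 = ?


113488260 in base 8 = 660730604
Number of digits = 9

9 digits (base 8)


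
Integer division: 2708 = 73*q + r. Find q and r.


2708 = 73 * 37 + 7
Check: 2701 + 7 = 2708

q = 37, r = 7


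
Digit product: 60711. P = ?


6 × 0 × 7 × 1 × 1 = 0


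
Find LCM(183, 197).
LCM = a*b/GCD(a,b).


GCD(183, 197) = 1
LCM = 183*197/1 = 36051/1 = 36051

LCM = 36051


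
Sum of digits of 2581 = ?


2 + 5 + 8 + 1 = 16


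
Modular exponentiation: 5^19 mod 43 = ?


5^1 mod 43 = 5
5^2 mod 43 = 25
5^3 mod 43 = 39
5^4 mod 43 = 23
5^5 mod 43 = 29
5^6 mod 43 = 16
5^7 mod 43 = 37
5^8 mod 43 = 13
5^9 mod 43 = 22
5^10 mod 43 = 24
5^11 mod 43 = 34
5^12 mod 43 = 41
5^13 mod 43 = 33
5^14 mod 43 = 36
5^15 mod 43 = 8
5^16 mod 43 = 40
5^17 mod 43 = 28
5^18 mod 43 = 11
5^19 mod 43 = 12


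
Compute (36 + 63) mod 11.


36 + 63 = 99
99 mod 11 = 0


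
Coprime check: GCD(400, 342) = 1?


Euclidean algorithm:
400 = 1 * 342 + 58
342 = 5 * 58 + 52
58 = 1 * 52 + 6
52 = 8 * 6 + 4
6 = 1 * 4 + 2
4 = 2 * 2 + 0
GCD(400, 342) = 2

No, not coprime (GCD = 2)


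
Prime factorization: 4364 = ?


4364 / 2 = 2182
2182 / 2 = 1091
1091 / 1091 = 1
4364 = 2^2 × 1091


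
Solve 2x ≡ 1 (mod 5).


GCD(2, 5) = 1, unique solution
a^(-1) mod 5 = 3
x = 3 * 1 mod 5 = 3

x ≡ 3 (mod 5)


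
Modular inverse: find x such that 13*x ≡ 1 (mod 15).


Use the extended Euclidean algorithm on (15, 13); each row r = 15*s + 13*t:
r=15, s=1, t=0
r=13, s=0, t=1
q=1: r=2, s=1, t=-1   [15*(1) + 13*(-1) = 2]
q=6: r=1, s=-6, t=7   [15*(-6) + 13*(7) = 1]
q=2: r=0, s=13, t=-15   [15*(13) + 13*(-15) = 0]
GCD = 1 with t = 7, so 13*(7) ≡ 1 (mod 15)
Inverse = 7 mod 15 = 7
Check: 13 * 7 = 91 ≡ 1 (mod 15)

13^(-1) ≡ 7 (mod 15)


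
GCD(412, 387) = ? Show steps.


412 = 1 * 387 + 25
387 = 15 * 25 + 12
25 = 2 * 12 + 1
12 = 12 * 1 + 0
GCD = 1


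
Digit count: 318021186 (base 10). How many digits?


318021186 has 9 digits in base 10
floor(log10(318021186)) + 1 = floor(8.5025) + 1 = 9

9 digits (base 10)


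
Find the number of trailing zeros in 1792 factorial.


floor(1792/5) = 358
floor(1792/25) = 71
floor(1792/125) = 14
floor(1792/625) = 2
Total = 445

445 trailing zeros


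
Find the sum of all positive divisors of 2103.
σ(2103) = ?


Divisors of 2103: 1, 3, 701, 2103
Sum = 1 + 3 + 701 + 2103 = 2808

σ(2103) = 2808


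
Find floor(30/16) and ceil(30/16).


30/16 = 1.8750
floor = 1
ceil = 2

floor = 1, ceil = 2


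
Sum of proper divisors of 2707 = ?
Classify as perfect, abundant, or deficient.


Proper divisors: 1
Sum = 1 = 1
1 < 2707 → deficient

s(2707) = 1 (deficient)


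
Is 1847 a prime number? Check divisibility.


Check divisors up to sqrt(1847) = 42.9767
No divisors found.
1847 is prime.

Yes, 1847 is prime


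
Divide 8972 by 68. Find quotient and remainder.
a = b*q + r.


8972 = 68 * 131 + 64
Check: 8908 + 64 = 8972

q = 131, r = 64


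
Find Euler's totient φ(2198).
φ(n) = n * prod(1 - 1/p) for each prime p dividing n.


2198 = 2 × 7 × 157
Prime factors: 2, 7, 157
φ(2198) = 2198 × (1-1/2) × (1-1/7) × (1-1/157)
= 2198 × 1/2 × 6/7 × 156/157 = 936

φ(2198) = 936


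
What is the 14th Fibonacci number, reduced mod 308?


F(k) mod 308 for k=1..14:
1, 1, 2, 3, 5, 8, 13, 21, 34, 55, 89, 144, 233, 69
F(14) mod 308 = 69


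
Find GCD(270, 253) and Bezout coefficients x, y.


Tabular extended Euclidean (each row: r = 270*s + 253*t):
r=270, s=1, t=0
r=253, s=0, t=1
q=1: r=17, s=1, t=-1   [270*(1) + 253*(-1) = 17]
q=14: r=15, s=-14, t=15   [270*(-14) + 253*(15) = 15]
q=1: r=2, s=15, t=-16   [270*(15) + 253*(-16) = 2]
q=7: r=1, s=-119, t=127   [270*(-119) + 253*(127) = 1]
q=2: r=0, s=253, t=-270   [270*(253) + 253*(-270) = 0]
GCD = 1; from the row with r=1: x=-119, y=127
Check: 270*(-119) + 253*(127) = -32130 + 32131 = 1

GCD = 1, x = -119, y = 127


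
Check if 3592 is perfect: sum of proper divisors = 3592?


Proper divisors of 3592: 1, 2, 4, 8, 449, 898, 1796
Sum = 1 + 2 + 4 + 8 + 449 + 898 + 1796 = 3158

No, 3592 is not perfect (3158 ≠ 3592)


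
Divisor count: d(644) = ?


644 = 2^2 × 7^1 × 23^1
d(644) = (2+1) × (1+1) × (1+1) = 12

12 divisors


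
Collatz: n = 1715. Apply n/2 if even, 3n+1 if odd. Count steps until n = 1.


1715 → 5146 → 2573 → 7720 → 3860 → 1930 → 965 → 2896 → 1448 → 724 → 362 → 181 → 544 → 272 → 136 → 68 → 34 → 17 → 52 → 26 → 13 → 40 → 20 → 10 → 5 → 16 → 8 → 4 → 2 → 1
Total steps = 29

29 steps


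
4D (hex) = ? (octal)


4D (base 16) = 77 (decimal)
77 (decimal) = 115 (base 8)


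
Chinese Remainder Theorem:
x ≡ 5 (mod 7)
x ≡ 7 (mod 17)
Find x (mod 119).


M = 7*17 = 119
M1 = M/7 = 17, M2 = M/17 = 7
M1^(-1) mod 7 = 5, M2^(-1) mod 17 = 5
x = 5*17*5 + 7*7*5 = 670
670 mod 119 = 75
Check: 75 mod 7 = 5 ✓, 75 mod 17 = 7 ✓

x ≡ 75 (mod 119)


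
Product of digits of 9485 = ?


9 × 4 × 8 × 5 = 1440


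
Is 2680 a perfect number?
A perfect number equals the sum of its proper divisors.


Proper divisors of 2680: 1, 2, 4, 5, 8, 10, 20, 40, 67, 134, 268, 335, 536, 670, 1340
Sum = 1 + 2 + 4 + 5 + 8 + 10 + 20 + 40 + 67 + 134 + 268 + 335 + 536 + 670 + 1340 = 3440

No, 2680 is not perfect (3440 ≠ 2680)


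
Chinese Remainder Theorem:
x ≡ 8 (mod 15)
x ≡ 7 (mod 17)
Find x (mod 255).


M = 15*17 = 255
M1 = M/15 = 17, M2 = M/17 = 15
M1^(-1) mod 15 = 8, M2^(-1) mod 17 = 8
x = 8*17*8 + 7*15*8 = 1928
1928 mod 255 = 143
Check: 143 mod 15 = 8 ✓, 143 mod 17 = 7 ✓

x ≡ 143 (mod 255)


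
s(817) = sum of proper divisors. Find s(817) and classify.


Proper divisors: 1, 19, 43
Sum = 1 + 19 + 43 = 63
63 < 817 → deficient

s(817) = 63 (deficient)


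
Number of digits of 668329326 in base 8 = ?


668329326 in base 8 = 4765362556
Number of digits = 10

10 digits (base 8)


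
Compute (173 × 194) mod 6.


173 × 194 = 33562
33562 mod 6 = 4


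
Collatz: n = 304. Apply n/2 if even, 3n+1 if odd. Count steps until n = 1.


304 → 152 → 76 → 38 → 19 → 58 → 29 → 88 → 44 → 22 → 11 → 34 → 17 → 52 → 26 → 13 → 40 → 20 → 10 → 5 → 16 → 8 → 4 → 2 → 1
Total steps = 24

24 steps


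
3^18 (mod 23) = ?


3^1 mod 23 = 3
3^2 mod 23 = 9
3^3 mod 23 = 4
3^4 mod 23 = 12
3^5 mod 23 = 13
3^6 mod 23 = 16
3^7 mod 23 = 2
3^8 mod 23 = 6
3^9 mod 23 = 18
3^10 mod 23 = 8
3^11 mod 23 = 1
3^12 mod 23 = 3
3^13 mod 23 = 9
3^14 mod 23 = 4
3^15 mod 23 = 12
3^16 mod 23 = 13
3^17 mod 23 = 16
3^18 mod 23 = 2


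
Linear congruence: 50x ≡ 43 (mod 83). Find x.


GCD(50, 83) = 1, unique solution
a^(-1) mod 83 = 5
x = 5 * 43 mod 83 = 49

x ≡ 49 (mod 83)


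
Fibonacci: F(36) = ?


Sequence: 1, 1, 2, 3, 5, 8, 13, 21, 34, 55, 89, 144, 233, 377, 610, 987, 1597, 2584, 4181, 6765, 10946, 17711, 28657, 46368, 75025, 121393, 196418, 317811, 514229, 832040, 1346269, 2178309, 3524578, 5702887, 9227465, 14930352
F(36) = 14930352


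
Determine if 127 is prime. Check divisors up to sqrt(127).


Check divisors up to sqrt(127) = 11.2694
No divisors found.
127 is prime.

Yes, 127 is prime


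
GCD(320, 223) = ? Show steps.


320 = 1 * 223 + 97
223 = 2 * 97 + 29
97 = 3 * 29 + 10
29 = 2 * 10 + 9
10 = 1 * 9 + 1
9 = 9 * 1 + 0
GCD = 1


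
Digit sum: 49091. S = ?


4 + 9 + 0 + 9 + 1 = 23


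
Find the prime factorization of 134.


134 / 2 = 67
67 / 67 = 1
134 = 2 × 67


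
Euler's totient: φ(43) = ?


43 = 43
Prime factors: 43
φ(43) = 43 × (1-1/43)
= 43 × 42/43 = 42

φ(43) = 42


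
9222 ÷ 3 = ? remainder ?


9222 = 3 * 3074 + 0
Check: 9222 + 0 = 9222

q = 3074, r = 0


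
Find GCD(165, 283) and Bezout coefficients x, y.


Tabular extended Euclidean (each row: r = 165*s + 283*t):
r=165, s=1, t=0
r=283, s=0, t=1
q=0: r=165, s=1, t=0   [165*(1) + 283*(0) = 165]
q=1: r=118, s=-1, t=1   [165*(-1) + 283*(1) = 118]
q=1: r=47, s=2, t=-1   [165*(2) + 283*(-1) = 47]
q=2: r=24, s=-5, t=3   [165*(-5) + 283*(3) = 24]
q=1: r=23, s=7, t=-4   [165*(7) + 283*(-4) = 23]
q=1: r=1, s=-12, t=7   [165*(-12) + 283*(7) = 1]
q=23: r=0, s=283, t=-165   [165*(283) + 283*(-165) = 0]
GCD = 1; from the row with r=1: x=-12, y=7
Check: 165*(-12) + 283*(7) = -1980 + 1981 = 1

GCD = 1, x = -12, y = 7


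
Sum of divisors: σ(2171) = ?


Divisors of 2171: 1, 13, 167, 2171
Sum = 1 + 13 + 167 + 2171 = 2352

σ(2171) = 2352


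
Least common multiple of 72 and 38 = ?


GCD(72, 38) = 2
LCM = 72*38/2 = 2736/2 = 1368

LCM = 1368


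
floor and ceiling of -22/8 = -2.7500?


-22/8 = -2.7500
floor = -3
ceil = -2

floor = -3, ceil = -2


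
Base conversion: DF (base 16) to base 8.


DF (base 16) = 223 (decimal)
223 (decimal) = 337 (base 8)


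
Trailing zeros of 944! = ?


floor(944/5) = 188
floor(944/25) = 37
floor(944/125) = 7
floor(944/625) = 1
Total = 233

233 trailing zeros


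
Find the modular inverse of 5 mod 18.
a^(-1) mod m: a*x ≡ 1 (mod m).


Use the extended Euclidean algorithm on (18, 5); each row r = 18*s + 5*t:
r=18, s=1, t=0
r=5, s=0, t=1
q=3: r=3, s=1, t=-3   [18*(1) + 5*(-3) = 3]
q=1: r=2, s=-1, t=4   [18*(-1) + 5*(4) = 2]
q=1: r=1, s=2, t=-7   [18*(2) + 5*(-7) = 1]
q=2: r=0, s=-5, t=18   [18*(-5) + 5*(18) = 0]
GCD = 1 with t = -7, so 5*(-7) ≡ 1 (mod 18)
Inverse = -7 mod 18 = 11
Check: 5 * 11 = 55 ≡ 1 (mod 18)

5^(-1) ≡ 11 (mod 18)


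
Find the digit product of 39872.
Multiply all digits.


3 × 9 × 8 × 7 × 2 = 3024


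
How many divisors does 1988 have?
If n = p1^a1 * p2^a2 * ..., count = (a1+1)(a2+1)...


1988 = 2^2 × 7^1 × 71^1
d(1988) = (2+1) × (1+1) × (1+1) = 12

12 divisors


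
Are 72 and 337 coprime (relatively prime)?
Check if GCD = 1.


Euclidean algorithm:
337 = 4 * 72 + 49
72 = 1 * 49 + 23
49 = 2 * 23 + 3
23 = 7 * 3 + 2
3 = 1 * 2 + 1
2 = 2 * 1 + 0
GCD(72, 337) = 1

Yes, coprime (GCD = 1)


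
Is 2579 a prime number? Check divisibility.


Check divisors up to sqrt(2579) = 50.7839
No divisors found.
2579 is prime.

Yes, 2579 is prime


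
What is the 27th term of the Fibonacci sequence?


Sequence: 1, 1, 2, 3, 5, 8, 13, 21, 34, 55, 89, 144, 233, 377, 610, 987, 1597, 2584, 4181, 6765, 10946, 17711, 28657, 46368, 75025, 121393, 196418
F(27) = 196418


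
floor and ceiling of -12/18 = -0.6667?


-12/18 = -0.6667
floor = -1
ceil = 0

floor = -1, ceil = 0


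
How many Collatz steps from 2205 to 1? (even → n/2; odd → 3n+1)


2205 → 6616 → 3308 → 1654 → 827 → 2482 → 1241 → 3724 → 1862 → 931 → 2794 → 1397 → 4192 → 2096 → 1048 → 524 → 262 → 131 → 394 → 197 → 592 → 296 → 148 → 74 → 37 → 112 → 56 → 28 → 14 → 7 → 22 → 11 → 34 → 17 → 52 → 26 → 13 → 40 → 20 → 10 → 5 → 16 → 8 → 4 → 2 → 1
Total steps = 45

45 steps


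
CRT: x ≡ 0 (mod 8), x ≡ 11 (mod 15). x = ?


M = 8*15 = 120
M1 = M/8 = 15, M2 = M/15 = 8
M1^(-1) mod 8 = 7, M2^(-1) mod 15 = 2
x = 0*15*7 + 11*8*2 = 176
176 mod 120 = 56
Check: 56 mod 8 = 0 ✓, 56 mod 15 = 11 ✓

x ≡ 56 (mod 120)


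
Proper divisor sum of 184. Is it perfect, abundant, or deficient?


Proper divisors: 1, 2, 4, 8, 23, 46, 92
Sum = 1 + 2 + 4 + 8 + 23 + 46 + 92 = 176
176 < 184 → deficient

s(184) = 176 (deficient)


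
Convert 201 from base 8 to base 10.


201 (base 8) = 129 (decimal)
129 (decimal) = 129 (base 10)


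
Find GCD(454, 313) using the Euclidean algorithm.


454 = 1 * 313 + 141
313 = 2 * 141 + 31
141 = 4 * 31 + 17
31 = 1 * 17 + 14
17 = 1 * 14 + 3
14 = 4 * 3 + 2
3 = 1 * 2 + 1
2 = 2 * 1 + 0
GCD = 1


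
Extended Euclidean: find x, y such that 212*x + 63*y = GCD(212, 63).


Tabular extended Euclidean (each row: r = 212*s + 63*t):
r=212, s=1, t=0
r=63, s=0, t=1
q=3: r=23, s=1, t=-3   [212*(1) + 63*(-3) = 23]
q=2: r=17, s=-2, t=7   [212*(-2) + 63*(7) = 17]
q=1: r=6, s=3, t=-10   [212*(3) + 63*(-10) = 6]
q=2: r=5, s=-8, t=27   [212*(-8) + 63*(27) = 5]
q=1: r=1, s=11, t=-37   [212*(11) + 63*(-37) = 1]
q=5: r=0, s=-63, t=212   [212*(-63) + 63*(212) = 0]
GCD = 1; from the row with r=1: x=11, y=-37
Check: 212*(11) + 63*(-37) = 2332 - 2331 = 1

GCD = 1, x = 11, y = -37


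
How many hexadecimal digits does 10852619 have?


10852619 in base 16 = A5990B
Number of digits = 6

6 digits (base 16)


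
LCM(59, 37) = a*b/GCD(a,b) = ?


GCD(59, 37) = 1
LCM = 59*37/1 = 2183/1 = 2183

LCM = 2183


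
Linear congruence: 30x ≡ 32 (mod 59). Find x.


GCD(30, 59) = 1, unique solution
a^(-1) mod 59 = 2
x = 2 * 32 mod 59 = 5

x ≡ 5 (mod 59)


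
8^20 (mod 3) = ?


8^1 mod 3 = 2
8^2 mod 3 = 1
8^3 mod 3 = 2
8^4 mod 3 = 1
8^5 mod 3 = 2
8^6 mod 3 = 1
8^7 mod 3 = 2
8^8 mod 3 = 1
8^9 mod 3 = 2
8^10 mod 3 = 1
8^11 mod 3 = 2
8^12 mod 3 = 1
8^13 mod 3 = 2
8^14 mod 3 = 1
8^15 mod 3 = 2
8^16 mod 3 = 1
8^17 mod 3 = 2
8^18 mod 3 = 1
8^19 mod 3 = 2
8^20 mod 3 = 1


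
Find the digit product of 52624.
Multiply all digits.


5 × 2 × 6 × 2 × 4 = 480


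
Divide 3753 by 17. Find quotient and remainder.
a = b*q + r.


3753 = 17 * 220 + 13
Check: 3740 + 13 = 3753

q = 220, r = 13


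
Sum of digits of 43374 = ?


4 + 3 + 3 + 7 + 4 = 21


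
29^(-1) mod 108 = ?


Use the extended Euclidean algorithm on (108, 29); each row r = 108*s + 29*t:
r=108, s=1, t=0
r=29, s=0, t=1
q=3: r=21, s=1, t=-3   [108*(1) + 29*(-3) = 21]
q=1: r=8, s=-1, t=4   [108*(-1) + 29*(4) = 8]
q=2: r=5, s=3, t=-11   [108*(3) + 29*(-11) = 5]
q=1: r=3, s=-4, t=15   [108*(-4) + 29*(15) = 3]
q=1: r=2, s=7, t=-26   [108*(7) + 29*(-26) = 2]
q=1: r=1, s=-11, t=41   [108*(-11) + 29*(41) = 1]
q=2: r=0, s=29, t=-108   [108*(29) + 29*(-108) = 0]
GCD = 1 with t = 41, so 29*(41) ≡ 1 (mod 108)
Inverse = 41 mod 108 = 41
Check: 29 * 41 = 1189 ≡ 1 (mod 108)

29^(-1) ≡ 41 (mod 108)


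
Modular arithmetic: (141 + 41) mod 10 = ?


141 + 41 = 182
182 mod 10 = 2


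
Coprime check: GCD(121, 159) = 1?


Euclidean algorithm:
159 = 1 * 121 + 38
121 = 3 * 38 + 7
38 = 5 * 7 + 3
7 = 2 * 3 + 1
3 = 3 * 1 + 0
GCD(121, 159) = 1

Yes, coprime (GCD = 1)


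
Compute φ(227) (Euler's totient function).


227 = 227
Prime factors: 227
φ(227) = 227 × (1-1/227)
= 227 × 226/227 = 226

φ(227) = 226


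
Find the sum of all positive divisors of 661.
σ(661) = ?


Divisors of 661: 1, 661
Sum = 1 + 661 = 662

σ(661) = 662


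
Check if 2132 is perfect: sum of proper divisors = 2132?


Proper divisors of 2132: 1, 2, 4, 13, 26, 41, 52, 82, 164, 533, 1066
Sum = 1 + 2 + 4 + 13 + 26 + 41 + 52 + 82 + 164 + 533 + 1066 = 1984

No, 2132 is not perfect (1984 ≠ 2132)


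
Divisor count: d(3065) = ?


3065 = 5^1 × 613^1
d(3065) = (1+1) × (1+1) = 4

4 divisors


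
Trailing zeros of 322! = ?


floor(322/5) = 64
floor(322/25) = 12
floor(322/125) = 2
Total = 78

78 trailing zeros


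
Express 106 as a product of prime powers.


106 / 2 = 53
53 / 53 = 1
106 = 2 × 53


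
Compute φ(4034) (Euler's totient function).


4034 = 2 × 2017
Prime factors: 2, 2017
φ(4034) = 4034 × (1-1/2) × (1-1/2017)
= 4034 × 1/2 × 2016/2017 = 2016

φ(4034) = 2016


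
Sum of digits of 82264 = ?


8 + 2 + 2 + 6 + 4 = 22


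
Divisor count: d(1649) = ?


1649 = 17^1 × 97^1
d(1649) = (1+1) × (1+1) = 4

4 divisors


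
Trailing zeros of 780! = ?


floor(780/5) = 156
floor(780/25) = 31
floor(780/125) = 6
floor(780/625) = 1
Total = 194

194 trailing zeros


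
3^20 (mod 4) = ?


3^1 mod 4 = 3
3^2 mod 4 = 1
3^3 mod 4 = 3
3^4 mod 4 = 1
3^5 mod 4 = 3
3^6 mod 4 = 1
3^7 mod 4 = 3
3^8 mod 4 = 1
3^9 mod 4 = 3
3^10 mod 4 = 1
3^11 mod 4 = 3
3^12 mod 4 = 1
3^13 mod 4 = 3
3^14 mod 4 = 1
3^15 mod 4 = 3
3^16 mod 4 = 1
3^17 mod 4 = 3
3^18 mod 4 = 1
3^19 mod 4 = 3
3^20 mod 4 = 1


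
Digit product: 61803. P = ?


6 × 1 × 8 × 0 × 3 = 0


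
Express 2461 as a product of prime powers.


2461 / 23 = 107
107 / 107 = 1
2461 = 23 × 107


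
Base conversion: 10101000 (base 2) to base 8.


10101000 (base 2) = 168 (decimal)
168 (decimal) = 250 (base 8)


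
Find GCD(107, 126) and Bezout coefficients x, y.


Tabular extended Euclidean (each row: r = 107*s + 126*t):
r=107, s=1, t=0
r=126, s=0, t=1
q=0: r=107, s=1, t=0   [107*(1) + 126*(0) = 107]
q=1: r=19, s=-1, t=1   [107*(-1) + 126*(1) = 19]
q=5: r=12, s=6, t=-5   [107*(6) + 126*(-5) = 12]
q=1: r=7, s=-7, t=6   [107*(-7) + 126*(6) = 7]
q=1: r=5, s=13, t=-11   [107*(13) + 126*(-11) = 5]
q=1: r=2, s=-20, t=17   [107*(-20) + 126*(17) = 2]
q=2: r=1, s=53, t=-45   [107*(53) + 126*(-45) = 1]
q=2: r=0, s=-126, t=107   [107*(-126) + 126*(107) = 0]
GCD = 1; from the row with r=1: x=53, y=-45
Check: 107*(53) + 126*(-45) = 5671 - 5670 = 1

GCD = 1, x = 53, y = -45


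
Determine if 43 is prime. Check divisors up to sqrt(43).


Check divisors up to sqrt(43) = 6.5574
No divisors found.
43 is prime.

Yes, 43 is prime


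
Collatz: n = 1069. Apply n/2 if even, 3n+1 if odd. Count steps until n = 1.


1069 → 3208 → 1604 → 802 → 401 → 1204 → 602 → 301 → 904 → 452 → 226 → 113 → 340 → 170 → 85 → 256 → 128 → 64 → 32 → 16 → 8 → 4 → 2 → 1
Total steps = 23

23 steps


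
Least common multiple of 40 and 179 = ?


GCD(40, 179) = 1
LCM = 40*179/1 = 7160/1 = 7160

LCM = 7160


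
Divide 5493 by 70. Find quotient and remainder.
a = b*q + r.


5493 = 70 * 78 + 33
Check: 5460 + 33 = 5493

q = 78, r = 33


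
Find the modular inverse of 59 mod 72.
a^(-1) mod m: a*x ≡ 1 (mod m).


Use the extended Euclidean algorithm on (72, 59); each row r = 72*s + 59*t:
r=72, s=1, t=0
r=59, s=0, t=1
q=1: r=13, s=1, t=-1   [72*(1) + 59*(-1) = 13]
q=4: r=7, s=-4, t=5   [72*(-4) + 59*(5) = 7]
q=1: r=6, s=5, t=-6   [72*(5) + 59*(-6) = 6]
q=1: r=1, s=-9, t=11   [72*(-9) + 59*(11) = 1]
q=6: r=0, s=59, t=-72   [72*(59) + 59*(-72) = 0]
GCD = 1 with t = 11, so 59*(11) ≡ 1 (mod 72)
Inverse = 11 mod 72 = 11
Check: 59 * 11 = 649 ≡ 1 (mod 72)

59^(-1) ≡ 11 (mod 72)
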